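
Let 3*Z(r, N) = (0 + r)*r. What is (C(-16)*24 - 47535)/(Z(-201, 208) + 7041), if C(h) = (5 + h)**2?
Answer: -14877/6836 ≈ -2.1763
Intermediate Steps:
Z(r, N) = r**2/3 (Z(r, N) = ((0 + r)*r)/3 = (r*r)/3 = r**2/3)
(C(-16)*24 - 47535)/(Z(-201, 208) + 7041) = ((5 - 16)**2*24 - 47535)/((1/3)*(-201)**2 + 7041) = ((-11)**2*24 - 47535)/((1/3)*40401 + 7041) = (121*24 - 47535)/(13467 + 7041) = (2904 - 47535)/20508 = -44631*1/20508 = -14877/6836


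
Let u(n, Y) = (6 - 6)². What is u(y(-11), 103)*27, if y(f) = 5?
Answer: 0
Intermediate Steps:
u(n, Y) = 0 (u(n, Y) = 0² = 0)
u(y(-11), 103)*27 = 0*27 = 0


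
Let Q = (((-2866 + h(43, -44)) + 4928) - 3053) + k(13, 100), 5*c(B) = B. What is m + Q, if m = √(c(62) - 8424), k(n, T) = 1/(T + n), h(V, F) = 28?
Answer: -108818/113 + I*√210290/5 ≈ -962.99 + 91.715*I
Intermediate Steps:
c(B) = B/5
m = I*√210290/5 (m = √((⅕)*62 - 8424) = √(62/5 - 8424) = √(-42058/5) = I*√210290/5 ≈ 91.715*I)
Q = -108818/113 (Q = (((-2866 + 28) + 4928) - 3053) + 1/(100 + 13) = ((-2838 + 4928) - 3053) + 1/113 = (2090 - 3053) + 1/113 = -963 + 1/113 = -108818/113 ≈ -962.99)
m + Q = I*√210290/5 - 108818/113 = -108818/113 + I*√210290/5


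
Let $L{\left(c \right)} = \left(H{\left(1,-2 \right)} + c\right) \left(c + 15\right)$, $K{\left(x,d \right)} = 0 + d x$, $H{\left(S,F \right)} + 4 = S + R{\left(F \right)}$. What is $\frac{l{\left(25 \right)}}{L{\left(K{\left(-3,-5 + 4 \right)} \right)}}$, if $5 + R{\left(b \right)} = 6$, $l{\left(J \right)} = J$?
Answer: $\frac{25}{18} \approx 1.3889$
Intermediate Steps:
$R{\left(b \right)} = 1$ ($R{\left(b \right)} = -5 + 6 = 1$)
$H{\left(S,F \right)} = -3 + S$ ($H{\left(S,F \right)} = -4 + \left(S + 1\right) = -4 + \left(1 + S\right) = -3 + S$)
$K{\left(x,d \right)} = d x$
$L{\left(c \right)} = \left(-2 + c\right) \left(15 + c\right)$ ($L{\left(c \right)} = \left(\left(-3 + 1\right) + c\right) \left(c + 15\right) = \left(-2 + c\right) \left(15 + c\right)$)
$\frac{l{\left(25 \right)}}{L{\left(K{\left(-3,-5 + 4 \right)} \right)}} = \frac{25}{-30 + \left(\left(-5 + 4\right) \left(-3\right)\right)^{2} + 13 \left(-5 + 4\right) \left(-3\right)} = \frac{25}{-30 + \left(\left(-1\right) \left(-3\right)\right)^{2} + 13 \left(\left(-1\right) \left(-3\right)\right)} = \frac{25}{-30 + 3^{2} + 13 \cdot 3} = \frac{25}{-30 + 9 + 39} = \frac{25}{18}$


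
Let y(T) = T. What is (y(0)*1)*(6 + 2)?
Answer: 0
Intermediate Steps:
(y(0)*1)*(6 + 2) = (0*1)*(6 + 2) = 0*8 = 0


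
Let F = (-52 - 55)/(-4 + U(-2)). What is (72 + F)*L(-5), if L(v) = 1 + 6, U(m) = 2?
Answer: 1757/2 ≈ 878.50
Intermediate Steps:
F = 107/2 (F = (-52 - 55)/(-4 + 2) = -107/(-2) = -107*(-½) = 107/2 ≈ 53.500)
L(v) = 7
(72 + F)*L(-5) = (72 + 107/2)*7 = (251/2)*7 = 1757/2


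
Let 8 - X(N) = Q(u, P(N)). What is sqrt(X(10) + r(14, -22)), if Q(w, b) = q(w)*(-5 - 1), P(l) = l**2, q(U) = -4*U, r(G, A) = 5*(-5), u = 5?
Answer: I*sqrt(137) ≈ 11.705*I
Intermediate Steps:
r(G, A) = -25
Q(w, b) = 24*w (Q(w, b) = (-4*w)*(-5 - 1) = -4*w*(-6) = 24*w)
X(N) = -112 (X(N) = 8 - 24*5 = 8 - 1*120 = 8 - 120 = -112)
sqrt(X(10) + r(14, -22)) = sqrt(-112 - 25) = sqrt(-137) = I*sqrt(137)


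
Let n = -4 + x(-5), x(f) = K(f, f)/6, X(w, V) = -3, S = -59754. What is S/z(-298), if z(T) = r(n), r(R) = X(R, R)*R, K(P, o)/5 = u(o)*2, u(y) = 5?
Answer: 59754/13 ≈ 4596.5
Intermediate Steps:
K(P, o) = 50 (K(P, o) = 5*(5*2) = 5*10 = 50)
x(f) = 25/3 (x(f) = 50/6 = 50*(⅙) = 25/3)
n = 13/3 (n = -4 + 25/3 = 13/3 ≈ 4.3333)
r(R) = -3*R
z(T) = -13 (z(T) = -3*13/3 = -13)
S/z(-298) = -59754/(-13) = -59754*(-1/13) = 59754/13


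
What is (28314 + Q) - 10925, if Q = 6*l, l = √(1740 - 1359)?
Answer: 17389 + 6*√381 ≈ 17506.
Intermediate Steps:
l = √381 ≈ 19.519
Q = 6*√381 ≈ 117.12
(28314 + Q) - 10925 = (28314 + 6*√381) - 10925 = 17389 + 6*√381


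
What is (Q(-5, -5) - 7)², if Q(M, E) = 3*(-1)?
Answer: 100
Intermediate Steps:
Q(M, E) = -3
(Q(-5, -5) - 7)² = (-3 - 7)² = (-10)² = 100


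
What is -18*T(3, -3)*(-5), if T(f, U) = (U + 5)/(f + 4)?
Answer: 180/7 ≈ 25.714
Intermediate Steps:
T(f, U) = (5 + U)/(4 + f)
-18*T(3, -3)*(-5) = -18*(5 - 3)/(4 + 3)*(-5) = -18*2/7*(-5) = -36/7*(-5) = 180/7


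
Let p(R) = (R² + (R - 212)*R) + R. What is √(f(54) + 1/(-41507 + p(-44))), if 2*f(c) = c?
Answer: 2*√5425502519/28351 ≈ 5.1962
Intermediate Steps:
p(R) = R + R² + R*(-212 + R) (p(R) = (R² + (-212 + R)*R) + R = (R² + R*(-212 + R)) + R = R + R² + R*(-212 + R))
f(c) = c/2
√(f(54) + 1/(-41507 + p(-44))) = √((½)*54 + 1/(-41507 - 44*(-211 + 2*(-44)))) = √(27 + 1/(-41507 - 44*(-211 - 88))) = √(27 + 1/(-41507 - 44*(-299))) = √(27 + 1/(-41507 + 13156)) = √(27 + 1/(-28351)) = √(27 - 1/28351) = √(765476/28351) = 2*√5425502519/28351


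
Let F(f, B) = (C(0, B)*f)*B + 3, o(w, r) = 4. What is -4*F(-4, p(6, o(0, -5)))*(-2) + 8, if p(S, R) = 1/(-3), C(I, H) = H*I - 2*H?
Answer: 352/9 ≈ 39.111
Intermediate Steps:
C(I, H) = -2*H + H*I
p(S, R) = -1/3
F(f, B) = 3 - 2*f*B**2 (F(f, B) = ((B*(-2 + 0))*f)*B + 3 = ((B*(-2))*f)*B + 3 = ((-2*B)*f)*B + 3 = (-2*B*f)*B + 3 = -2*f*B**2 + 3 = 3 - 2*f*B**2)
-4*F(-4, p(6, o(0, -5)))*(-2) + 8 = -4*(3 - 2*(-4)*(-1/3)**2)*(-2) + 8 = -4*(3 - 2*(-4)*1/9)*(-2) + 8 = -4*(3 + 8/9)*(-2) + 8 = -4*35/9*(-2) + 8 = -140/9*(-2) + 8 = 280/9 + 8 = 352/9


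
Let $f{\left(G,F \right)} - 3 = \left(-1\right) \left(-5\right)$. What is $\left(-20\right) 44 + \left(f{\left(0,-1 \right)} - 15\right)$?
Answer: $-887$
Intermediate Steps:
$f{\left(G,F \right)} = 8$ ($f{\left(G,F \right)} = 3 - -5 = 3 + 5 = 8$)
$\left(-20\right) 44 + \left(f{\left(0,-1 \right)} - 15\right) = \left(-20\right) 44 + \left(8 - 15\right) = -880 - 7 = -887$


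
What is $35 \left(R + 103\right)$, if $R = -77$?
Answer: $910$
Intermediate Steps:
$35 \left(R + 103\right) = 35 \left(-77 + 103\right) = 35 \cdot 26 = 910$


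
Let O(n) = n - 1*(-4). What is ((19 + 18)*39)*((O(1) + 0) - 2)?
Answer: 4329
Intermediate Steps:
O(n) = 4 + n (O(n) = n + 4 = 4 + n)
((19 + 18)*39)*((O(1) + 0) - 2) = ((19 + 18)*39)*(((4 + 1) + 0) - 2) = (37*39)*((5 + 0) - 2) = 1443*(5 - 2) = 1443*3 = 4329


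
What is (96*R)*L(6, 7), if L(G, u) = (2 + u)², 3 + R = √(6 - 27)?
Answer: -23328 + 7776*I*√21 ≈ -23328.0 + 35634.0*I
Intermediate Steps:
R = -3 + I*√21 (R = -3 + √(6 - 27) = -3 + √(-21) = -3 + I*√21 ≈ -3.0 + 4.5826*I)
(96*R)*L(6, 7) = (96*(-3 + I*√21))*(2 + 7)² = (-288 + 96*I*√21)*9² = (-288 + 96*I*√21)*81 = -23328 + 7776*I*√21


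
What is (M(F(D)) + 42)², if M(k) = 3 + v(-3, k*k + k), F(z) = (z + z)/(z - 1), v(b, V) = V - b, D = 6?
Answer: 1971216/625 ≈ 3153.9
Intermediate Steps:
F(z) = 2*z/(-1 + z) (F(z) = (2*z)/(-1 + z) = 2*z/(-1 + z))
M(k) = 6 + k + k² (M(k) = 3 + ((k*k + k) - 1*(-3)) = 3 + ((k² + k) + 3) = 3 + ((k + k²) + 3) = 3 + (3 + k + k²) = 6 + k + k²)
(M(F(D)) + 42)² = ((6 + (2*6/(-1 + 6))*(1 + 2*6/(-1 + 6))) + 42)² = ((6 + (2*6/5)*(1 + 2*6/5)) + 42)² = ((6 + (2*6*(⅕))*(1 + 2*6*(⅕))) + 42)² = ((6 + 12*(1 + 12/5)/5) + 42)² = ((6 + (12/5)*(17/5)) + 42)² = ((6 + 204/25) + 42)² = (354/25 + 42)² = (1404/25)² = 1971216/625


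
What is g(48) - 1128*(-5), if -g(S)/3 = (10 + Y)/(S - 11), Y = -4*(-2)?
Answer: 208626/37 ≈ 5638.5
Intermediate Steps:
Y = 8
g(S) = -54/(-11 + S) (g(S) = -3*(10 + 8)/(S - 11) = -54/(-11 + S))
g(48) - 1128*(-5) = -54/(-11 + 48) - 1128*(-5) = -54/37 - 1*(-5640) = -54*1/37 + 5640 = -54/37 + 5640 = 208626/37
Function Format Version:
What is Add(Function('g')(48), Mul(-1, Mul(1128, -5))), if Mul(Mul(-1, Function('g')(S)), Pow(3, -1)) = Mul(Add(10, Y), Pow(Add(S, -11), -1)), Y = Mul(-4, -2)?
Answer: Rational(208626, 37) ≈ 5638.5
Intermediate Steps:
Y = 8
Function('g')(S) = Mul(-54, Pow(Add(-11, S), -1)) (Function('g')(S) = Mul(-3, Mul(Add(10, 8), Pow(Add(S, -11), -1))) = Mul(-3, Mul(18, Pow(Add(-11, S), -1))) = Mul(-54, Pow(Add(-11, S), -1)))
Add(Function('g')(48), Mul(-1, Mul(1128, -5))) = Add(Mul(-54, Pow(Add(-11, 48), -1)), Mul(-1, Mul(1128, -5))) = Add(Mul(-54, Pow(37, -1)), Mul(-1, -5640)) = Add(Mul(-54, Rational(1, 37)), 5640) = Add(Rational(-54, 37), 5640) = Rational(208626, 37)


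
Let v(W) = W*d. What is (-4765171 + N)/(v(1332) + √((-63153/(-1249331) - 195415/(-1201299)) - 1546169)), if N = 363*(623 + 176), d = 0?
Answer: 4475134*I*√28782518685096900235139217561/210956469433464059 ≈ 3599.0*I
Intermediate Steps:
N = 290037 (N = 363*799 = 290037)
v(W) = 0 (v(W) = W*0 = 0)
(-4765171 + N)/(v(1332) + √((-63153/(-1249331) - 195415/(-1201299)) - 1546169)) = (-4765171 + 290037)/(0 + √((-63153/(-1249331) - 195415/(-1201299)) - 1546169)) = -4475134/(0 + √((-63153*(-1/1249331) - 195415*(-1/1201299)) - 1546169)) = -4475134/(0 + √((63153/1249331 + 17765/109209) - 1546169)) = -4475134/(0 + √(29091241192/136438189179 - 1546169)) = -4475134/(0 + √(-210956469433464059/136438189179)) = -4475134/(0 + I*√28782518685096900235139217561/136438189179) = -4475134*(-I*√28782518685096900235139217561/210956469433464059) = -(-4475134)*I*√28782518685096900235139217561/210956469433464059 = 4475134*I*√28782518685096900235139217561/210956469433464059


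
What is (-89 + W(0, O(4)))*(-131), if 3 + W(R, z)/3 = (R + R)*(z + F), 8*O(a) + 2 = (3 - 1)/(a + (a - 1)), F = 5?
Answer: 12838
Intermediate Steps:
O(a) = -¼ + 1/(4*(-1 + 2*a)) (O(a) = -¼ + ((3 - 1)/(a + (a - 1)))/8 = -¼ + (2/(a + (-1 + a)))/8 = -¼ + (2/(-1 + 2*a))/8 = -¼ + 1/(4*(-1 + 2*a)))
W(R, z) = -9 + 6*R*(5 + z) (W(R, z) = -9 + 3*((R + R)*(z + 5)) = -9 + 3*((2*R)*(5 + z)) = -9 + 3*(2*R*(5 + z)) = -9 + 6*R*(5 + z))
(-89 + W(0, O(4)))*(-131) = (-89 + (-9 + 30*0 + 6*0*((1 - 1*4)/(2*(-1 + 2*4)))))*(-131) = (-89 + (-9 + 0 + 6*0*((1 - 4)/(2*(-1 + 8)))))*(-131) = (-89 + (-9 + 0 + 6*0*((½)*(-3)/7)))*(-131) = (-89 + (-9 + 0 + 6*0*((½)*(⅐)*(-3))))*(-131) = (-89 + (-9 + 0 + 6*0*(-3/14)))*(-131) = (-89 + (-9 + 0 + 0))*(-131) = (-89 - 9)*(-131) = -98*(-131) = 12838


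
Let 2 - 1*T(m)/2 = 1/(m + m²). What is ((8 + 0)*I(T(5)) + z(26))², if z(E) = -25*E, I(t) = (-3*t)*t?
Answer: 5867253604/5625 ≈ 1.0431e+6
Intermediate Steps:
T(m) = 4 - 2/(m + m²)
I(t) = -3*t²
((8 + 0)*I(T(5)) + z(26))² = ((8 + 0)*(-3*4*(-1 + 2*5 + 2*5²)²/(25*(1 + 5)²)) - 25*26)² = (8*(-3*(-1 + 10 + 2*25)²/225) - 650)² = (8*(-3*(-1 + 10 + 50)²/225) - 650)² = (8*(-3*(2*(⅕)*(⅙)*59)²) - 650)² = (8*(-3*(59/15)²) - 650)² = (8*(-3*3481/225) - 650)² = (8*(-3481/75) - 650)² = (-27848/75 - 650)² = (-76598/75)² = 5867253604/5625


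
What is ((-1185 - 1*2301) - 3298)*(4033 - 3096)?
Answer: -6356608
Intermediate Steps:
((-1185 - 1*2301) - 3298)*(4033 - 3096) = ((-1185 - 2301) - 3298)*937 = (-3486 - 3298)*937 = -6784*937 = -6356608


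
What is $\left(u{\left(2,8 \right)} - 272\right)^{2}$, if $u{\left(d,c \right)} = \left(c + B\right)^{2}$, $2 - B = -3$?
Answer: $10609$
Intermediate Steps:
$B = 5$ ($B = 2 - -3 = 2 + 3 = 5$)
$u{\left(d,c \right)} = \left(5 + c\right)^{2}$ ($u{\left(d,c \right)} = \left(c + 5\right)^{2} = \left(5 + c\right)^{2}$)
$\left(u{\left(2,8 \right)} - 272\right)^{2} = \left(\left(5 + 8\right)^{2} - 272\right)^{2} = \left(13^{2} - 272\right)^{2} = \left(169 - 272\right)^{2} = \left(-103\right)^{2} = 10609$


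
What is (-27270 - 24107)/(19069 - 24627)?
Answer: 51377/5558 ≈ 9.2438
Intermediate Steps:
(-27270 - 24107)/(19069 - 24627) = -51377/(-5558) = -51377*(-1/5558) = 51377/5558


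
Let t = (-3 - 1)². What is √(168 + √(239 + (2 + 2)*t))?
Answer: √(168 + √303) ≈ 13.616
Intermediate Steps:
t = 16 (t = (-4)² = 16)
√(168 + √(239 + (2 + 2)*t)) = √(168 + √(239 + (2 + 2)*16)) = √(168 + √(239 + 4*16)) = √(168 + √(239 + 64)) = √(168 + √303)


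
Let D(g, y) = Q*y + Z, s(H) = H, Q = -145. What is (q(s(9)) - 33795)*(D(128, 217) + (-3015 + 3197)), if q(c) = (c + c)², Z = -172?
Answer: 1052830305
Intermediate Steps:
D(g, y) = -172 - 145*y (D(g, y) = -145*y - 172 = -172 - 145*y)
q(c) = 4*c² (q(c) = (2*c)² = 4*c²)
(q(s(9)) - 33795)*(D(128, 217) + (-3015 + 3197)) = (4*9² - 33795)*((-172 - 145*217) + (-3015 + 3197)) = (4*81 - 33795)*((-172 - 31465) + 182) = (324 - 33795)*(-31637 + 182) = -33471*(-31455) = 1052830305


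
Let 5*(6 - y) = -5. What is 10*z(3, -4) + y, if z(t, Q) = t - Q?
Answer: 77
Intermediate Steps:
y = 7 (y = 6 - ⅕*(-5) = 6 + 1 = 7)
10*z(3, -4) + y = 10*(3 - 1*(-4)) + 7 = 10*(3 + 4) + 7 = 10*7 + 7 = 70 + 7 = 77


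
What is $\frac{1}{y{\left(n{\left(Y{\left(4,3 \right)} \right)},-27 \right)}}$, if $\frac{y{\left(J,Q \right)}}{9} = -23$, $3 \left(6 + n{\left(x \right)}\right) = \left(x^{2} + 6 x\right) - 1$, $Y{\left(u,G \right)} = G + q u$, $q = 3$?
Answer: $- \frac{1}{207} \approx -0.0048309$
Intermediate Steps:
$Y{\left(u,G \right)} = G + 3 u$
$n{\left(x \right)} = - \frac{19}{3} + 2 x + \frac{x^{2}}{3}$ ($n{\left(x \right)} = -6 + \frac{\left(x^{2} + 6 x\right) - 1}{3} = -6 + \frac{-1 + x^{2} + 6 x}{3} = -6 + \left(- \frac{1}{3} + 2 x + \frac{x^{2}}{3}\right) = - \frac{19}{3} + 2 x + \frac{x^{2}}{3}$)
$y{\left(J,Q \right)} = -207$ ($y{\left(J,Q \right)} = 9 \left(-23\right) = -207$)
$\frac{1}{y{\left(n{\left(Y{\left(4,3 \right)} \right)},-27 \right)}} = \frac{1}{-207} = - \frac{1}{207}$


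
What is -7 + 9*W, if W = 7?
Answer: 56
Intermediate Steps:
-7 + 9*W = -7 + 9*7 = -7 + 63 = 56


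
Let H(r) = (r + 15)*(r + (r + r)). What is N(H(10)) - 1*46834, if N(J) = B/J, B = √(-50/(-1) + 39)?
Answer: -46834 + √89/750 ≈ -46834.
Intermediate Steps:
H(r) = 3*r*(15 + r) (H(r) = (15 + r)*(r + 2*r) = (15 + r)*(3*r) = 3*r*(15 + r))
B = √89 (B = √(-50*(-1) + 39) = √(50 + 39) = √89 ≈ 9.4340)
N(J) = √89/J
N(H(10)) - 1*46834 = √89/((3*10*(15 + 10))) - 1*46834 = √89/((3*10*25)) - 46834 = √89/750 - 46834 = -46834 + √89/750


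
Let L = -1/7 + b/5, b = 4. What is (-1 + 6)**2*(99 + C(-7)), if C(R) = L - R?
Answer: 18665/7 ≈ 2666.4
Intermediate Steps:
L = 23/35 (L = -1/7 + 4/5 = 23/35 ≈ 0.65714)
C(R) = 23/35 - R
(-1 + 6)**2*(99 + C(-7)) = (-1 + 6)**2*(99 + (23/35 - 1*(-7))) = 5**2*(99 + (23/35 + 7)) = 25*(99 + 268/35) = 25*(3733/35) = 18665/7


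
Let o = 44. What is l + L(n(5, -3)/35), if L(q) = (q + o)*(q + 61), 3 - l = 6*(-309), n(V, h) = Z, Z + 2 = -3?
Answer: 221775/49 ≈ 4526.0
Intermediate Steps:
Z = -5 (Z = -2 - 3 = -5)
n(V, h) = -5
l = 1857 (l = 3 - 6*(-309) = 3 - 1*(-1854) = 3 + 1854 = 1857)
L(q) = (44 + q)*(61 + q) (L(q) = (q + 44)*(q + 61) = (44 + q)*(61 + q))
l + L(n(5, -3)/35) = 1857 + (2684 + (-5/35)² + 105*(-5/35)) = 1857 + (2684 + (-5*1/35)² + 105*(-5*1/35)) = 1857 + (2684 + (-⅐)² + 105*(-⅐)) = 1857 + (2684 + 1/49 - 15) = 1857 + 130782/49 = 221775/49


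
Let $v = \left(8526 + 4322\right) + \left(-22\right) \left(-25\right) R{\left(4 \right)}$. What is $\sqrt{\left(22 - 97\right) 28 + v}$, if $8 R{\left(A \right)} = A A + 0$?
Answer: $2 \sqrt{2962} \approx 108.85$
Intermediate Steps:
$R{\left(A \right)} = \frac{A^{2}}{8}$ ($R{\left(A \right)} = \frac{A A + 0}{8} = \frac{A^{2} + 0}{8} = \frac{A^{2}}{8}$)
$v = 13948$ ($v = \left(8526 + 4322\right) + \left(-22\right) \left(-25\right) \frac{4^{2}}{8} = 12848 + 550 \cdot \frac{1}{8} \cdot 16 = 12848 + 550 \cdot 2 = 12848 + 1100 = 13948$)
$\sqrt{\left(22 - 97\right) 28 + v} = \sqrt{\left(22 - 97\right) 28 + 13948} = \sqrt{\left(-75\right) 28 + 13948} = \sqrt{-2100 + 13948} = \sqrt{11848} = 2 \sqrt{2962}$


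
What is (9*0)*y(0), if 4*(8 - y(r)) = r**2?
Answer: 0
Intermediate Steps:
y(r) = 8 - r**2/4
(9*0)*y(0) = (9*0)*(8 - 1/4*0**2) = 0*(8 - 1/4*0) = 0*(8 + 0) = 0*8 = 0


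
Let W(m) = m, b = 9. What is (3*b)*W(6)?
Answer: 162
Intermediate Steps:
(3*b)*W(6) = (3*9)*6 = 27*6 = 162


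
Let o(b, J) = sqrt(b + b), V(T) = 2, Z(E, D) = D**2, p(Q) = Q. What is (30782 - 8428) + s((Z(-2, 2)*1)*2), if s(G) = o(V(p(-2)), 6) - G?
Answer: 22348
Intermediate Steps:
o(b, J) = sqrt(2)*sqrt(b) (o(b, J) = sqrt(2*b) = sqrt(2)*sqrt(b))
s(G) = 2 - G (s(G) = sqrt(2)*sqrt(2) - G = 2 - G)
(30782 - 8428) + s((Z(-2, 2)*1)*2) = (30782 - 8428) + (2 - 2**2*1*2) = 22354 + (2 - 4*1*2) = 22354 + (2 - 4*2) = 22354 + (2 - 1*8) = 22354 + (2 - 8) = 22354 - 6 = 22348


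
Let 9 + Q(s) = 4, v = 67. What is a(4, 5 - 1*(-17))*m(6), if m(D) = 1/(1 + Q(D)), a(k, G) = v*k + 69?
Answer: -337/4 ≈ -84.250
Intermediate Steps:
a(k, G) = 69 + 67*k (a(k, G) = 67*k + 69 = 69 + 67*k)
Q(s) = -5 (Q(s) = -9 + 4 = -5)
m(D) = -¼ (m(D) = 1/(1 - 5) = 1/(-4) = -¼)
a(4, 5 - 1*(-17))*m(6) = (69 + 67*4)*(-¼) = (69 + 268)*(-¼) = 337*(-¼) = -337/4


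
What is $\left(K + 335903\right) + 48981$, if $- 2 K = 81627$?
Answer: $\frac{688141}{2} \approx 3.4407 \cdot 10^{5}$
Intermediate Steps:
$K = - \frac{81627}{2}$ ($K = \left(- \frac{1}{2}\right) 81627 = - \frac{81627}{2} \approx -40814.0$)
$\left(K + 335903\right) + 48981 = \left(- \frac{81627}{2} + 335903\right) + 48981 = \frac{590179}{2} + 48981 = \frac{688141}{2}$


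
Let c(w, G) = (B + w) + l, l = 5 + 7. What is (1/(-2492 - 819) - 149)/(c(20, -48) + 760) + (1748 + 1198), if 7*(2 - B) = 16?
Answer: 227119144/77099 ≈ 2945.8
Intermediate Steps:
B = -2/7 (B = 2 - ⅐*16 = 2 - 16/7 = -2/7 ≈ -0.28571)
l = 12
c(w, G) = 82/7 + w (c(w, G) = (-2/7 + w) + 12 = 82/7 + w)
(1/(-2492 - 819) - 149)/(c(20, -48) + 760) + (1748 + 1198) = (1/(-2492 - 819) - 149)/((82/7 + 20) + 760) + (1748 + 1198) = (1/(-3311) - 149)/(222/7 + 760) + 2946 = (-1/3311 - 149)/(5542/7) + 2946 = -493340/3311*7/5542 + 2946 = -14510/77099 + 2946 = 227119144/77099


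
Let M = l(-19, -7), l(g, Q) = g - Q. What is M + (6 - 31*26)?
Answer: -812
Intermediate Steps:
M = -12 (M = -19 - 1*(-7) = -19 + 7 = -12)
M + (6 - 31*26) = -12 + (6 - 31*26) = -12 + (6 - 806) = -12 - 800 = -812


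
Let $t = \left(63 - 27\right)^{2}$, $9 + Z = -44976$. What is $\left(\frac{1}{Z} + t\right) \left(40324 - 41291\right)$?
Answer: $- \frac{56376640553}{44985} \approx -1.2532 \cdot 10^{6}$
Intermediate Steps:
$Z = -44985$ ($Z = -9 - 44976 = -44985$)
$t = 1296$ ($t = 36^{2} = 1296$)
$\left(\frac{1}{Z} + t\right) \left(40324 - 41291\right) = \left(\frac{1}{-44985} + 1296\right) \left(40324 - 41291\right) = \left(- \frac{1}{44985} + 1296\right) \left(-967\right) = \frac{58300559}{44985} \left(-967\right) = - \frac{56376640553}{44985}$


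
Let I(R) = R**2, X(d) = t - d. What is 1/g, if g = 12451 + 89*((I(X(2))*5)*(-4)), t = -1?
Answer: -1/3569 ≈ -0.00028019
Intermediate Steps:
X(d) = -1 - d
g = -3569 (g = 12451 + 89*(((-1 - 1*2)**2*5)*(-4)) = 12451 + 89*(((-1 - 2)**2*5)*(-4)) = 12451 + 89*(((-3)**2*5)*(-4)) = 12451 + 89*((9*5)*(-4)) = 12451 + 89*(45*(-4)) = 12451 + 89*(-180) = 12451 - 16020 = -3569)
1/g = 1/(-3569) = -1/3569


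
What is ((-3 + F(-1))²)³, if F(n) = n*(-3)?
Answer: 0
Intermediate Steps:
F(n) = -3*n
((-3 + F(-1))²)³ = ((-3 - 3*(-1))²)³ = ((-3 + 3)²)³ = (0²)³ = 0³ = 0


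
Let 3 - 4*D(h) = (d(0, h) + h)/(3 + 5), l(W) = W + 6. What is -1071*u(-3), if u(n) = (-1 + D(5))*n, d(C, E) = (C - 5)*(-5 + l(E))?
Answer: 54621/32 ≈ 1706.9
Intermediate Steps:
l(W) = 6 + W
d(C, E) = (1 + E)*(-5 + C) (d(C, E) = (C - 5)*(-5 + (6 + E)) = (-5 + C)*(1 + E) = (1 + E)*(-5 + C))
D(h) = 29/32 + h/8 (D(h) = 3/4 - ((-5 + 0 - 5*h + 0*h) + h)/(4*(3 + 5)) = 3/4 - ((-5 + 0 - 5*h + 0) + h)/(4*8) = 3/4 - ((-5 - 5*h) + h)/(4*8) = 3/4 - (-5 - 4*h)/(4*8) = 3/4 - (-5/8 - h/2)/4 = 3/4 + (5/32 + h/8) = 29/32 + h/8)
u(n) = 17*n/32 (u(n) = (-1 + (29/32 + (1/8)*5))*n = (-1 + (29/32 + 5/8))*n = (-1 + 49/32)*n = 17*n/32)
-1071*u(-3) = -18207*(-3)/32 = -1071*(-51/32) = 54621/32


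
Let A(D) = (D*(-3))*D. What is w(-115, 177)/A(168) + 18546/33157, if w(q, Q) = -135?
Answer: 58326041/103980352 ≈ 0.56093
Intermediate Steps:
A(D) = -3*D**2 (A(D) = (-3*D)*D = -3*D**2)
w(-115, 177)/A(168) + 18546/33157 = -135/((-3*168**2)) + 18546/33157 = -135/((-3*28224)) + 18546*(1/33157) = -135/(-84672) + 18546/33157 = -135*(-1/84672) + 18546/33157 = 5/3136 + 18546/33157 = 58326041/103980352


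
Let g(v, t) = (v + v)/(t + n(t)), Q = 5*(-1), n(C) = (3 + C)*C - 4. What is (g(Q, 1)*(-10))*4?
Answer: 400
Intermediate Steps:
n(C) = -4 + C*(3 + C) (n(C) = C*(3 + C) - 4 = -4 + C*(3 + C))
Q = -5
g(v, t) = 2*v/(-4 + t² + 4*t) (g(v, t) = (v + v)/(t + (-4 + t² + 3*t)) = (2*v)/(-4 + t² + 4*t) = 2*v/(-4 + t² + 4*t))
(g(Q, 1)*(-10))*4 = ((2*(-5)/(-4 + 1² + 4*1))*(-10))*4 = ((2*(-5)/(-4 + 1 + 4))*(-10))*4 = ((2*(-5)/1)*(-10))*4 = ((2*(-5)*1)*(-10))*4 = -10*(-10)*4 = 100*4 = 400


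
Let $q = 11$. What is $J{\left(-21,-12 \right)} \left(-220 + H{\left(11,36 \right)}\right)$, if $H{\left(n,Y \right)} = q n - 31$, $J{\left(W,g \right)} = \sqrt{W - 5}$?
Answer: $- 130 i \sqrt{26} \approx - 662.87 i$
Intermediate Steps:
$J{\left(W,g \right)} = \sqrt{-5 + W}$
$H{\left(n,Y \right)} = -31 + 11 n$ ($H{\left(n,Y \right)} = 11 n - 31 = -31 + 11 n$)
$J{\left(-21,-12 \right)} \left(-220 + H{\left(11,36 \right)}\right) = \sqrt{-5 - 21} \left(-220 + \left(-31 + 11 \cdot 11\right)\right) = \sqrt{-26} \left(-220 + \left(-31 + 121\right)\right) = i \sqrt{26} \left(-220 + 90\right) = i \sqrt{26} \left(-130\right) = - 130 i \sqrt{26}$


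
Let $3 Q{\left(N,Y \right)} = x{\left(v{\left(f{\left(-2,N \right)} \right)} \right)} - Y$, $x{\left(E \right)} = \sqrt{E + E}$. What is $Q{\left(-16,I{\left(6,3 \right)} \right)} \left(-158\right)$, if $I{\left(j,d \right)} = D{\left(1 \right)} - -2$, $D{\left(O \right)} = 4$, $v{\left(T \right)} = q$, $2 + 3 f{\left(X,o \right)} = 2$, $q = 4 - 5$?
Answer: $316 - \frac{158 i \sqrt{2}}{3} \approx 316.0 - 74.482 i$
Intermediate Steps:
$q = -1$ ($q = 4 - 5 = -1$)
$f{\left(X,o \right)} = 0$ ($f{\left(X,o \right)} = - \frac{2}{3} + \frac{1}{3} \cdot 2 = - \frac{2}{3} + \frac{2}{3} = 0$)
$v{\left(T \right)} = -1$
$x{\left(E \right)} = \sqrt{2} \sqrt{E}$ ($x{\left(E \right)} = \sqrt{2 E} = \sqrt{2} \sqrt{E}$)
$I{\left(j,d \right)} = 6$ ($I{\left(j,d \right)} = 4 - -2 = 4 + 2 = 6$)
$Q{\left(N,Y \right)} = - \frac{Y}{3} + \frac{i \sqrt{2}}{3}$ ($Q{\left(N,Y \right)} = \frac{\sqrt{2} \sqrt{-1} - Y}{3} = \frac{\sqrt{2} i - Y}{3} = \frac{i \sqrt{2} - Y}{3} = \frac{- Y + i \sqrt{2}}{3} = - \frac{Y}{3} + \frac{i \sqrt{2}}{3}$)
$Q{\left(-16,I{\left(6,3 \right)} \right)} \left(-158\right) = \left(\left(- \frac{1}{3}\right) 6 + \frac{i \sqrt{2}}{3}\right) \left(-158\right) = \left(-2 + \frac{i \sqrt{2}}{3}\right) \left(-158\right) = 316 - \frac{158 i \sqrt{2}}{3}$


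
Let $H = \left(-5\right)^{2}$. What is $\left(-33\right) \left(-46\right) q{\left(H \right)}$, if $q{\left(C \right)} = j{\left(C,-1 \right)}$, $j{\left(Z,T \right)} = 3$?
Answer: $4554$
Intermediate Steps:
$H = 25$
$q{\left(C \right)} = 3$
$\left(-33\right) \left(-46\right) q{\left(H \right)} = \left(-33\right) \left(-46\right) 3 = 1518 \cdot 3 = 4554$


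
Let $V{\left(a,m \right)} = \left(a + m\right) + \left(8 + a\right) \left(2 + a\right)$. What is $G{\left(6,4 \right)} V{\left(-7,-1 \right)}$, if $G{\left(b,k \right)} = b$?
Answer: $-78$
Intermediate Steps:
$V{\left(a,m \right)} = a + m + \left(2 + a\right) \left(8 + a\right)$ ($V{\left(a,m \right)} = \left(a + m\right) + \left(2 + a\right) \left(8 + a\right) = a + m + \left(2 + a\right) \left(8 + a\right)$)
$G{\left(6,4 \right)} V{\left(-7,-1 \right)} = 6 \left(16 - 1 + \left(-7\right)^{2} + 11 \left(-7\right)\right) = 6 \left(16 - 1 + 49 - 77\right) = 6 \left(-13\right) = -78$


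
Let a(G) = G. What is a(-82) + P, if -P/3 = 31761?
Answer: -95365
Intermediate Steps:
P = -95283 (P = -3*31761 = -95283)
a(-82) + P = -82 - 95283 = -95365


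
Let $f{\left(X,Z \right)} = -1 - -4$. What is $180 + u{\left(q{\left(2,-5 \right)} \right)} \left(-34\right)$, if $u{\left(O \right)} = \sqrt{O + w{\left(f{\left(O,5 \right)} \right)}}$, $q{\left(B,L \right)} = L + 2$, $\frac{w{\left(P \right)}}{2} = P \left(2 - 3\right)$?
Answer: $180 - 102 i \approx 180.0 - 102.0 i$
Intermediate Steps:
$f{\left(X,Z \right)} = 3$ ($f{\left(X,Z \right)} = -1 + 4 = 3$)
$w{\left(P \right)} = - 2 P$ ($w{\left(P \right)} = 2 P \left(2 - 3\right) = 2 P \left(-1\right) = 2 \left(- P\right) = - 2 P$)
$q{\left(B,L \right)} = 2 + L$
$u{\left(O \right)} = \sqrt{-6 + O}$ ($u{\left(O \right)} = \sqrt{O - 6} = \sqrt{-6 + O}$)
$180 + u{\left(q{\left(2,-5 \right)} \right)} \left(-34\right) = 180 + \sqrt{-6 + \left(2 - 5\right)} \left(-34\right) = 180 + \sqrt{-6 - 3} \left(-34\right) = 180 + \sqrt{-9} \left(-34\right) = 180 + 3 i \left(-34\right) = 180 - 102 i$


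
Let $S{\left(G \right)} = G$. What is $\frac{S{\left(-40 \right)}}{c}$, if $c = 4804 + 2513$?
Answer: $- \frac{40}{7317} \approx -0.0054667$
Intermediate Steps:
$c = 7317$
$\frac{S{\left(-40 \right)}}{c} = - \frac{40}{7317}$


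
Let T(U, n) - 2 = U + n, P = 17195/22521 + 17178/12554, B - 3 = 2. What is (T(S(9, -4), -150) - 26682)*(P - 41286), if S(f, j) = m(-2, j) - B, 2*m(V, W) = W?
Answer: 156622498566404186/141364317 ≈ 1.1079e+9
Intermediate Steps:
B = 5 (B = 3 + 2 = 5)
m(V, W) = W/2
S(f, j) = -5 + j/2 (S(f, j) = j/2 - 1*5 = j/2 - 5 = -5 + j/2)
P = 301365884/141364317 (P = 17195*(1/22521) + 17178*(1/12554) = 17195/22521 + 8589/6277 = 301365884/141364317 ≈ 2.1318)
T(U, n) = 2 + U + n (T(U, n) = 2 + (U + n) = 2 + U + n)
(T(S(9, -4), -150) - 26682)*(P - 41286) = ((2 + (-5 + (½)*(-4)) - 150) - 26682)*(301365884/141364317 - 41286) = ((2 + (-5 - 2) - 150) - 26682)*(-5836065825778/141364317) = ((2 - 7 - 150) - 26682)*(-5836065825778/141364317) = (-155 - 26682)*(-5836065825778/141364317) = -26837*(-5836065825778/141364317) = 156622498566404186/141364317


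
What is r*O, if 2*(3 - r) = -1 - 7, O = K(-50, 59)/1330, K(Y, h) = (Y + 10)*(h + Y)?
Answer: -36/19 ≈ -1.8947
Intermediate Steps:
K(Y, h) = (10 + Y)*(Y + h)
O = -36/133 (O = ((-50)² + 10*(-50) + 10*59 - 50*59)/1330 = (2500 - 500 + 590 - 2950)*(1/1330) = -360*1/1330 = -36/133 ≈ -0.27068)
r = 7 (r = 3 - (-1 - 7)/2 = 3 - ½*(-8) = 3 + 4 = 7)
r*O = 7*(-36/133) = -36/19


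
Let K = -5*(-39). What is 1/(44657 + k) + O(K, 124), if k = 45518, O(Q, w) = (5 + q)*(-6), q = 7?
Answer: -6492599/90175 ≈ -72.000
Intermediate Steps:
K = 195
O(Q, w) = -72 (O(Q, w) = (5 + 7)*(-6) = 12*(-6) = -72)
1/(44657 + k) + O(K, 124) = 1/(44657 + 45518) - 72 = 1/90175 - 72 = -6492599/90175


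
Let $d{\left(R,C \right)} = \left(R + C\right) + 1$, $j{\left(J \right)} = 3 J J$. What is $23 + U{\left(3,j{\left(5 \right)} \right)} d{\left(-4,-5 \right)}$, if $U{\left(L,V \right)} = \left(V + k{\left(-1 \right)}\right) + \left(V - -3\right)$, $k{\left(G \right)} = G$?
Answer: $-1193$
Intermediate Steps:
$j{\left(J \right)} = 3 J^{2}$
$d{\left(R,C \right)} = 1 + C + R$ ($d{\left(R,C \right)} = \left(C + R\right) + 1 = 1 + C + R$)
$U{\left(L,V \right)} = 2 + 2 V$ ($U{\left(L,V \right)} = \left(V - 1\right) + \left(V - -3\right) = \left(-1 + V\right) + \left(V + 3\right) = \left(-1 + V\right) + \left(3 + V\right) = 2 + 2 V$)
$23 + U{\left(3,j{\left(5 \right)} \right)} d{\left(-4,-5 \right)} = 23 + \left(2 + 2 \cdot 3 \cdot 5^{2}\right) \left(1 - 5 - 4\right) = 23 + \left(2 + 2 \cdot 3 \cdot 25\right) \left(-8\right) = 23 + \left(2 + 2 \cdot 75\right) \left(-8\right) = 23 + \left(2 + 150\right) \left(-8\right) = 23 + 152 \left(-8\right) = 23 - 1216 = -1193$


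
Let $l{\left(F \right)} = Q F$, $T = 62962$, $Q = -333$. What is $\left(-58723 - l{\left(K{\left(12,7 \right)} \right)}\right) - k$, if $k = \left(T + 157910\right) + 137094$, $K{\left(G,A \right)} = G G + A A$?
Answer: $-352420$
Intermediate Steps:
$K{\left(G,A \right)} = A^{2} + G^{2}$ ($K{\left(G,A \right)} = G^{2} + A^{2} = A^{2} + G^{2}$)
$k = 357966$ ($k = \left(62962 + 157910\right) + 137094 = 220872 + 137094 = 357966$)
$l{\left(F \right)} = - 333 F$
$\left(-58723 - l{\left(K{\left(12,7 \right)} \right)}\right) - k = \left(-58723 - - 333 \left(7^{2} + 12^{2}\right)\right) - 357966 = \left(-58723 - - 333 \left(49 + 144\right)\right) - 357966 = \left(-58723 - \left(-333\right) 193\right) - 357966 = \left(-58723 - -64269\right) - 357966 = \left(-58723 + 64269\right) - 357966 = 5546 - 357966 = -352420$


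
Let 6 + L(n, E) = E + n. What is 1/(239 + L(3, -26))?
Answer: 1/210 ≈ 0.0047619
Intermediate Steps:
L(n, E) = -6 + E + n (L(n, E) = -6 + (E + n) = -6 + E + n)
1/(239 + L(3, -26)) = 1/(239 + (-6 - 26 + 3)) = 1/(239 - 29) = 1/210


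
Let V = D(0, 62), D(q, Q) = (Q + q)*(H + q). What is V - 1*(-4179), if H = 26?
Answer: 5791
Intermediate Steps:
D(q, Q) = (26 + q)*(Q + q) (D(q, Q) = (Q + q)*(26 + q) = (26 + q)*(Q + q))
V = 1612 (V = 0² + 26*62 + 26*0 + 62*0 = 0 + 1612 + 0 + 0 = 1612)
V - 1*(-4179) = 1612 - 1*(-4179) = 1612 + 4179 = 5791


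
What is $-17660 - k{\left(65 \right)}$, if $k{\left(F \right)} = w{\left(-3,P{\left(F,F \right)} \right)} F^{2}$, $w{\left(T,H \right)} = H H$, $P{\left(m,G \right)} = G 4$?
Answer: $-285627660$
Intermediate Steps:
$P{\left(m,G \right)} = 4 G$
$w{\left(T,H \right)} = H^{2}$
$k{\left(F \right)} = 16 F^{4}$ ($k{\left(F \right)} = \left(4 F\right)^{2} F^{2} = 16 F^{2} F^{2} = 16 F^{4}$)
$-17660 - k{\left(65 \right)} = -17660 - 16 \cdot 65^{4} = -17660 - 16 \cdot 17850625 = -17660 - 285610000 = -285627660$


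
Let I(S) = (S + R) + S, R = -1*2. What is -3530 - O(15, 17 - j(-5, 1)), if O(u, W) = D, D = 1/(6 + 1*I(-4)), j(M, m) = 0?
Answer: -14119/4 ≈ -3529.8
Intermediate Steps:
R = -2
I(S) = -2 + 2*S (I(S) = (S - 2) + S = (-2 + S) + S = -2 + 2*S)
D = -¼ (D = 1/(6 + 1*(-2 + 2*(-4))) = 1/(6 + 1*(-2 - 8)) = 1/(6 + 1*(-10)) = 1/(6 - 10) = 1/(-4) = -¼ ≈ -0.25000)
O(u, W) = -¼
-3530 - O(15, 17 - j(-5, 1)) = -3530 - 1*(-¼) = -3530 + ¼ = -14119/4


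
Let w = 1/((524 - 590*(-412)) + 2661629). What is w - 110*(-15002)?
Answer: 4794273601261/2905233 ≈ 1.6502e+6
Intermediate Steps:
w = 1/2905233 (w = 1/((524 + 243080) + 2661629) = 1/(243604 + 2661629) = 1/2905233 ≈ 3.4421e-7)
w - 110*(-15002) = 1/2905233 - 110*(-15002) = 1/2905233 + 1650220 = 4794273601261/2905233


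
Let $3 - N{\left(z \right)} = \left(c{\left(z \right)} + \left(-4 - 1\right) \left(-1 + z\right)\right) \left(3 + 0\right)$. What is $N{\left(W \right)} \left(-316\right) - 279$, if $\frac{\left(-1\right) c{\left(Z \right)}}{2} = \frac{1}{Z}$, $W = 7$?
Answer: $- \frac{209565}{7} \approx -29938.0$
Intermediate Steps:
$c{\left(Z \right)} = - \frac{2}{Z}$
$N{\left(z \right)} = -12 + \frac{6}{z} + 15 z$ ($N{\left(z \right)} = 3 - \left(- \frac{2}{z} + \left(-4 - 1\right) \left(-1 + z\right)\right) \left(3 + 0\right) = 3 - \left(- \frac{2}{z} - 5 \left(-1 + z\right)\right) 3 = 3 - \left(- \frac{2}{z} - \left(-5 + 5 z\right)\right) 3 = 3 - \left(5 - 5 z - \frac{2}{z}\right) 3 = 3 - \left(15 - 15 z - \frac{6}{z}\right) = 3 + \left(-15 + \frac{6}{z} + 15 z\right) = -12 + \frac{6}{z} + 15 z$)
$N{\left(W \right)} \left(-316\right) - 279 = \left(-12 + \frac{6}{7} + 15 \cdot 7\right) \left(-316\right) - 279 = \left(-12 + 6 \cdot \frac{1}{7} + 105\right) \left(-316\right) - 279 = \left(-12 + \frac{6}{7} + 105\right) \left(-316\right) - 279 = \frac{657}{7} \left(-316\right) - 279 = - \frac{207612}{7} - 279 = - \frac{209565}{7}$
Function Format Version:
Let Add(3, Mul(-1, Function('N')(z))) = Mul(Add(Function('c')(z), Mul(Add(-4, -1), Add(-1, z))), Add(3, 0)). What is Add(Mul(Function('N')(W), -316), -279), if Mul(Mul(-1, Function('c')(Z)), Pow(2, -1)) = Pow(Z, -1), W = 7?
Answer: Rational(-209565, 7) ≈ -29938.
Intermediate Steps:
Function('c')(Z) = Mul(-2, Pow(Z, -1))
Function('N')(z) = Add(-12, Mul(6, Pow(z, -1)), Mul(15, z)) (Function('N')(z) = Add(3, Mul(-1, Mul(Add(Mul(-2, Pow(z, -1)), Mul(Add(-4, -1), Add(-1, z))), Add(3, 0)))) = Add(3, Mul(-1, Mul(Add(Mul(-2, Pow(z, -1)), Mul(-5, Add(-1, z))), 3))) = Add(3, Mul(-1, Mul(Add(Mul(-2, Pow(z, -1)), Add(5, Mul(-5, z))), 3))) = Add(3, Mul(-1, Mul(Add(5, Mul(-5, z), Mul(-2, Pow(z, -1))), 3))) = Add(3, Mul(-1, Add(15, Mul(-15, z), Mul(-6, Pow(z, -1))))) = Add(3, Add(-15, Mul(6, Pow(z, -1)), Mul(15, z))) = Add(-12, Mul(6, Pow(z, -1)), Mul(15, z)))
Add(Mul(Function('N')(W), -316), -279) = Add(Mul(Add(-12, Mul(6, Pow(7, -1)), Mul(15, 7)), -316), -279) = Add(Mul(Add(-12, Mul(6, Rational(1, 7)), 105), -316), -279) = Add(Mul(Add(-12, Rational(6, 7), 105), -316), -279) = Add(Mul(Rational(657, 7), -316), -279) = Add(Rational(-207612, 7), -279) = Rational(-209565, 7)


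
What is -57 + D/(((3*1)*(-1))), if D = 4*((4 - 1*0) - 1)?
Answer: -61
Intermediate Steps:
D = 12 (D = 4*((4 + 0) - 1) = 4*(4 - 1) = 4*3 = 12)
-57 + D/(((3*1)*(-1))) = -57 + 12/(((3*1)*(-1))) = -57 + 12/((3*(-1))) = -57 + 12/(-3) = -57 + 12*(-1/3) = -57 - 4 = -61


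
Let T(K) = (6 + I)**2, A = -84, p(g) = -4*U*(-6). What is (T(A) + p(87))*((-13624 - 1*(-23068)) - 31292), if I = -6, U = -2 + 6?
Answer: -2097408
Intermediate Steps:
U = 4
p(g) = 96 (p(g) = -4*4*(-6) = -16*(-6) = 96)
T(K) = 0 (T(K) = (6 - 6)**2 = 0**2 = 0)
(T(A) + p(87))*((-13624 - 1*(-23068)) - 31292) = (0 + 96)*((-13624 - 1*(-23068)) - 31292) = 96*((-13624 + 23068) - 31292) = 96*(9444 - 31292) = 96*(-21848) = -2097408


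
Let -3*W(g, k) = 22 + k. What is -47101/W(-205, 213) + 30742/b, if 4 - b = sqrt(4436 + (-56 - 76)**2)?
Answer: 764431313/1283335 - 15371*sqrt(5465)/5461 ≈ 387.58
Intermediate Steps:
W(g, k) = -22/3 - k/3 (W(g, k) = -(22 + k)/3 = -22/3 - k/3)
b = 4 - 2*sqrt(5465) (b = 4 - sqrt(4436 + (-56 - 76)**2) = 4 - sqrt(4436 + (-132)**2) = 4 - sqrt(4436 + 17424) = 4 - sqrt(21860) = 4 - 2*sqrt(5465) ≈ -143.85)
-47101/W(-205, 213) + 30742/b = -47101/(-22/3 - 1/3*213) + 30742/(4 - 2*sqrt(5465)) = -47101/(-22/3 - 71) + 30742/(4 - 2*sqrt(5465)) = -47101/(-235/3) + 30742/(4 - 2*sqrt(5465)) = -47101*(-3/235) + 30742/(4 - 2*sqrt(5465)) = 141303/235 + 30742/(4 - 2*sqrt(5465))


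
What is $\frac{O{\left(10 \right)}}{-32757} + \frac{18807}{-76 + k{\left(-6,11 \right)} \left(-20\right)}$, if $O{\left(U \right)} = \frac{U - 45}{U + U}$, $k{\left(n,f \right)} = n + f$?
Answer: $- \frac{616060591}{5765232} \approx -106.86$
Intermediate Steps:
$k{\left(n,f \right)} = f + n$
$O{\left(U \right)} = \frac{-45 + U}{2 U}$
$\frac{O{\left(10 \right)}}{-32757} + \frac{18807}{-76 + k{\left(-6,11 \right)} \left(-20\right)} = \frac{\frac{1}{2} \cdot \frac{1}{10} \left(-45 + 10\right)}{-32757} + \frac{18807}{-76 + \left(11 - 6\right) \left(-20\right)} = \frac{1}{2} \cdot \frac{1}{10} \left(-35\right) \left(- \frac{1}{32757}\right) + \frac{18807}{-76 + 5 \left(-20\right)} = \left(- \frac{7}{4}\right) \left(- \frac{1}{32757}\right) + \frac{18807}{-76 - 100} = \frac{7}{131028} + \frac{18807}{-176} = \frac{7}{131028} + 18807 \left(- \frac{1}{176}\right) = \frac{7}{131028} - \frac{18807}{176} = - \frac{616060591}{5765232}$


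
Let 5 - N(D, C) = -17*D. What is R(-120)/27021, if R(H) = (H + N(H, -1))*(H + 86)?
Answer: 73270/27021 ≈ 2.7116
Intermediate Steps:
N(D, C) = 5 + 17*D (N(D, C) = 5 - (-17)*D = 5 + 17*D)
R(H) = (5 + 18*H)*(86 + H) (R(H) = (H + (5 + 17*H))*(H + 86) = (5 + 18*H)*(86 + H))
R(-120)/27021 = (430 + 18*(-120)**2 + 1553*(-120))/27021 = (430 + 18*14400 - 186360)*(1/27021) = (430 + 259200 - 186360)*(1/27021) = 73270*(1/27021) = 73270/27021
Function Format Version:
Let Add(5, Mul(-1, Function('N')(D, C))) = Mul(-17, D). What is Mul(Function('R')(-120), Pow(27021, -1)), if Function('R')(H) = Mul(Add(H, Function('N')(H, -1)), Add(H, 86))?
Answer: Rational(73270, 27021) ≈ 2.7116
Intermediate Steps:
Function('N')(D, C) = Add(5, Mul(17, D)) (Function('N')(D, C) = Add(5, Mul(-1, Mul(-17, D))) = Add(5, Mul(17, D)))
Function('R')(H) = Mul(Add(5, Mul(18, H)), Add(86, H)) (Function('R')(H) = Mul(Add(H, Add(5, Mul(17, H))), Add(H, 86)) = Mul(Add(5, Mul(18, H)), Add(86, H)))
Mul(Function('R')(-120), Pow(27021, -1)) = Mul(Add(430, Mul(18, Pow(-120, 2)), Mul(1553, -120)), Pow(27021, -1)) = Mul(Add(430, Mul(18, 14400), -186360), Rational(1, 27021)) = Mul(Add(430, 259200, -186360), Rational(1, 27021)) = Mul(73270, Rational(1, 27021)) = Rational(73270, 27021)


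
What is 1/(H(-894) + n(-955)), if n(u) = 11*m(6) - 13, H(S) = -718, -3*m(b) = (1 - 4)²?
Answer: -1/764 ≈ -0.0013089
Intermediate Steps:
m(b) = -3 (m(b) = -(1 - 4)²/3 = -⅓*(-3)² = -⅓*9 = -3)
n(u) = -46 (n(u) = 11*(-3) - 13 = -33 - 13 = -46)
1/(H(-894) + n(-955)) = 1/(-718 - 46) = 1/(-764) = -1/764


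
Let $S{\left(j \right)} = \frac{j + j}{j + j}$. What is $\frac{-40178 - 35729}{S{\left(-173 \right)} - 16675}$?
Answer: $\frac{75907}{16674} \approx 4.5524$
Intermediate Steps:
$S{\left(j \right)} = 1$ ($S{\left(j \right)} = \frac{2 j}{2 j} = 2 j \frac{1}{2 j} = 1$)
$\frac{-40178 - 35729}{S{\left(-173 \right)} - 16675} = \frac{-40178 - 35729}{1 - 16675} = - \frac{75907}{-16674} = \left(-75907\right) \left(- \frac{1}{16674}\right) = \frac{75907}{16674}$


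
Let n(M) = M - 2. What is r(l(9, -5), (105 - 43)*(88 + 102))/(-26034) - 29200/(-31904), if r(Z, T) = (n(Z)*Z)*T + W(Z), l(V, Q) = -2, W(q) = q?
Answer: -70199261/25955898 ≈ -2.7046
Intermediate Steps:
n(M) = -2 + M
r(Z, T) = Z + T*Z*(-2 + Z) (r(Z, T) = ((-2 + Z)*Z)*T + Z = (Z*(-2 + Z))*T + Z = T*Z*(-2 + Z) + Z = Z + T*Z*(-2 + Z))
r(l(9, -5), (105 - 43)*(88 + 102))/(-26034) - 29200/(-31904) = -2*(1 + ((105 - 43)*(88 + 102))*(-2 - 2))/(-26034) - 29200/(-31904) = -2*(1 + (62*190)*(-4))*(-1/26034) - 29200*(-1/31904) = -2*(1 + 11780*(-4))*(-1/26034) + 1825/1994 = -2*(1 - 47120)*(-1/26034) + 1825/1994 = -2*(-47119)*(-1/26034) + 1825/1994 = 94238*(-1/26034) + 1825/1994 = -47119/13017 + 1825/1994 = -70199261/25955898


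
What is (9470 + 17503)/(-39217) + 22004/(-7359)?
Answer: -1061425175/288597903 ≈ -3.6779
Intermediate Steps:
(9470 + 17503)/(-39217) + 22004/(-7359) = 26973*(-1/39217) + 22004*(-1/7359) = -26973/39217 - 22004/7359 = -1061425175/288597903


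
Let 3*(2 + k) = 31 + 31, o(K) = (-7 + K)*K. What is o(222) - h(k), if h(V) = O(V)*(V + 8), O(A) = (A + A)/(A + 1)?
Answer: 8439250/177 ≈ 47679.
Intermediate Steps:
O(A) = 2*A/(1 + A) (O(A) = (2*A)/(1 + A) = 2*A/(1 + A))
o(K) = K*(-7 + K)
k = 56/3 (k = -2 + (31 + 31)/3 = -2 + (⅓)*62 = -2 + 62/3 = 56/3 ≈ 18.667)
h(V) = 2*V*(8 + V)/(1 + V) (h(V) = (2*V/(1 + V))*(V + 8) = (2*V/(1 + V))*(8 + V) = 2*V*(8 + V)/(1 + V))
o(222) - h(k) = 222*(-7 + 222) - 2*56*(8 + 56/3)/(3*(1 + 56/3)) = 222*215 - 2*56*80/(3*59/3*3) = 47730 - 2*56*3*80/(3*59*3) = 47730 - 1*8960/177 = 47730 - 8960/177 = 8439250/177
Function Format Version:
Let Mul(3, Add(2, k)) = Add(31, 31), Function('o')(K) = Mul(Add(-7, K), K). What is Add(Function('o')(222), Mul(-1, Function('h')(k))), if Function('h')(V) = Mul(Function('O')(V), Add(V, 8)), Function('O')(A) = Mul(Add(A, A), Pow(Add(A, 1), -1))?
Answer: Rational(8439250, 177) ≈ 47679.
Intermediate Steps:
Function('O')(A) = Mul(2, A, Pow(Add(1, A), -1)) (Function('O')(A) = Mul(Mul(2, A), Pow(Add(1, A), -1)) = Mul(2, A, Pow(Add(1, A), -1)))
Function('o')(K) = Mul(K, Add(-7, K))
k = Rational(56, 3) (k = Add(-2, Mul(Rational(1, 3), Add(31, 31))) = Add(-2, Mul(Rational(1, 3), 62)) = Add(-2, Rational(62, 3)) = Rational(56, 3) ≈ 18.667)
Function('h')(V) = Mul(2, V, Pow(Add(1, V), -1), Add(8, V)) (Function('h')(V) = Mul(Mul(2, V, Pow(Add(1, V), -1)), Add(V, 8)) = Mul(Mul(2, V, Pow(Add(1, V), -1)), Add(8, V)) = Mul(2, V, Pow(Add(1, V), -1), Add(8, V)))
Add(Function('o')(222), Mul(-1, Function('h')(k))) = Add(Mul(222, Add(-7, 222)), Mul(-1, Mul(2, Rational(56, 3), Pow(Add(1, Rational(56, 3)), -1), Add(8, Rational(56, 3))))) = Add(Mul(222, 215), Mul(-1, Mul(2, Rational(56, 3), Pow(Rational(59, 3), -1), Rational(80, 3)))) = Add(47730, Mul(-1, Mul(2, Rational(56, 3), Rational(3, 59), Rational(80, 3)))) = Add(47730, Mul(-1, Rational(8960, 177))) = Add(47730, Rational(-8960, 177)) = Rational(8439250, 177)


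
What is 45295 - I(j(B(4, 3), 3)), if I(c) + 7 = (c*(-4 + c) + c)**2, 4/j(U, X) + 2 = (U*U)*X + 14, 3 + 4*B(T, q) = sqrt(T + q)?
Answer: 20478222593941524950/452043770665041 - 11545953058816*sqrt(7)/150681256888347 ≈ 45301.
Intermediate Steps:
B(T, q) = -3/4 + sqrt(T + q)/4
j(U, X) = 4/(12 + X*U**2) (j(U, X) = 4/(-2 + ((U*U)*X + 14)) = 4/(-2 + (U**2*X + 14)) = 4/(-2 + (X*U**2 + 14)) = 4/(-2 + (14 + X*U**2)) = 4/(12 + X*U**2))
I(c) = -7 + (c + c*(-4 + c))**2 (I(c) = -7 + (c*(-4 + c) + c)**2 = -7 + (c + c*(-4 + c))**2)
45295 - I(j(B(4, 3), 3)) = 45295 - (-7 + (4/(12 + 3*(-3/4 + sqrt(4 + 3)/4)**2))**2*(-3 + 4/(12 + 3*(-3/4 + sqrt(4 + 3)/4)**2))**2) = 45295 - (-7 + (4/(12 + 3*(-3/4 + sqrt(7)/4)**2))**2*(-3 + 4/(12 + 3*(-3/4 + sqrt(7)/4)**2))**2) = 45295 - (-7 + (16/(12 + 3*(-3/4 + sqrt(7)/4)**2)**2)*(-3 + 4/(12 + 3*(-3/4 + sqrt(7)/4)**2))**2) = 45295 - (-7 + 16*(-3 + 4/(12 + 3*(-3/4 + sqrt(7)/4)**2))**2/(12 + 3*(-3/4 + sqrt(7)/4)**2)**2) = 45295 + (7 - 16*(-3 + 4/(12 + 3*(-3/4 + sqrt(7)/4)**2))**2/(12 + 3*(-3/4 + sqrt(7)/4)**2)**2) = 45302 - 16*(-3 + 4/(12 + 3*(-3/4 + sqrt(7)/4)**2))**2/(12 + 3*(-3/4 + sqrt(7)/4)**2)**2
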